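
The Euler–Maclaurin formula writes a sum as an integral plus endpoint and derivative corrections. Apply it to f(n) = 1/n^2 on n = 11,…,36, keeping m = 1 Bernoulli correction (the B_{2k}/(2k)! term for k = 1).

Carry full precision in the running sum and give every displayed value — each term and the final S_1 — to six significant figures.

The integral term ∫_11^36 1/x^2 dx = 0.0631313.
½[f(11) + f(36)] = ½[0.00826446 + 0.000771605] = 0.00451803.
So far: 0.0676493.
Order-1 term: 1/12 · (-4.28669e-05 − (-0.00150263)) = 0.000121647.

S_1 ≈ 0.0677710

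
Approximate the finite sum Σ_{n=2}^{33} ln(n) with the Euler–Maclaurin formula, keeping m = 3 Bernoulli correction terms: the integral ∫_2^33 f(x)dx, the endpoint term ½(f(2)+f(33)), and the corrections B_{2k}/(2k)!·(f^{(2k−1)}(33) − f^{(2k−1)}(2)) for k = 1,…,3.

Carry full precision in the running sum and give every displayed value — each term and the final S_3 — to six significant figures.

∫_2^33 ln(x) dx evaluates to 82.9985.
Boundary: ½(f(2) + f(33)) = ½(0.693147 + 3.49651) = 2.09483.
So far: 85.0933.
Order-1 term: 1/12 · (0.0303030 − 0.500000) = -0.0391414.
Running total after k=1: 85.0541.
Order-2 term: −1/720 · (5.56529e-05 − 0.250000) = 0.000347145.
Running total after k=2: 85.0545.
Order-3 term: 1/30240 · (6.13256e-07 − 0.750000) = -2.48016e-05.

S_3 ≈ 85.0545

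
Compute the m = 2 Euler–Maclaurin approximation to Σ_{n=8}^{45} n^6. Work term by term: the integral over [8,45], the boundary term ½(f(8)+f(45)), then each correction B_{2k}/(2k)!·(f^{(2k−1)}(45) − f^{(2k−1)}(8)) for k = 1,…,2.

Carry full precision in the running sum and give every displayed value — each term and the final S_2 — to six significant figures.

S_2 ≈ 5.76253e+10

Integral: ∫_8^45 x^6 dx = 5.33811e+10.
½[f(8) + f(45)] = ½[262144 + 8.30377e+09] = 4.15201e+09.
So far: 5.75331e+10.
Correction k=1: B_{2}/2! · (f^{(1)}(45) − f^{(1)}(8)) = 1/12 · (1.10717e+09 − 196608) = 9.22477e+07.
After k=1: 5.76253e+10.
Correction k=2: B_{4}/4! · (f^{(3)}(45) − f^{(3)}(8)) = −1/720 · (1.09350e+07 − 61440.0) = -15102.2.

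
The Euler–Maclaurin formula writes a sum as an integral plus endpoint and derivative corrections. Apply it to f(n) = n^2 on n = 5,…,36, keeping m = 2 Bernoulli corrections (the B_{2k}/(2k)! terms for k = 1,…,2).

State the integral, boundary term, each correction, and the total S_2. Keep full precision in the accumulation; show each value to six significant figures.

S_2 ≈ 16176.0

Integral: ∫_5^36 x^2 dx = 15510.3.
½[f(5) + f(36)] = ½[25.0000 + 1296.00] = 660.500.
So far: 16170.8.
k=1: B_{2}/(2)! × [f^{(1)}(36) − f^{(1)}(5)] = 1/12 × (72.0000 − 10.0000) = 5.16667.
Partial sum through k=1: 16176.0.
k=2: B_{4}/(4)! × [f^{(3)}(36) − f^{(3)}(5)] = −1/720 × (0.00000 − 0.00000) = 0.00000.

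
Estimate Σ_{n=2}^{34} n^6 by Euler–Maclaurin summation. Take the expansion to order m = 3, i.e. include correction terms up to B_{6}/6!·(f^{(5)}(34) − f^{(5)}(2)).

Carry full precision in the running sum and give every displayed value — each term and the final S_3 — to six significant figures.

S_3 ≈ 8.29845e+09

Integral: ∫_2^34 x^6 dx = 7.50334e+09.
Endpoint term: (f(2) + f(34))/2 = (64.0000 + 1.54480e+09)/2 = 7.72402e+08.
So far: 8.27574e+09.
k=1: B_{2}/(2)! × [f^{(1)}(34) − f^{(1)}(2)] = 1/12 × (2.72613e+08 − 192.000) = 2.27177e+07.
After k=1: 8.29846e+09.
k=2: B_{4}/(4)! × [f^{(3)}(34) − f^{(3)}(2)] = −1/720 × (4.71648e+06 − 960.000) = -6549.33.
After k=2: 8.29845e+09.
k=3: B_{6}/(6)! × [f^{(5)}(34) − f^{(5)}(2)] = 1/30240 × (24480.0 − 1440.00) = 0.761905.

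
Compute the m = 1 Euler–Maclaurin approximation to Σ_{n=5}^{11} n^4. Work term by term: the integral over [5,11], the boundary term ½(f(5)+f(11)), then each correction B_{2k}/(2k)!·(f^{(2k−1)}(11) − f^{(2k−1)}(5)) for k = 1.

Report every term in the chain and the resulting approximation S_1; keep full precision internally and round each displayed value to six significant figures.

Integral: ∫_5^11 x^4 dx = 31585.2.
Boundary: ½(f(5) + f(11)) = ½(625.000 + 14641.0) = 7633.00.
Running total after boundary: 39218.2.
k=1: B_{2}/(2)! × [f^{(1)}(11) − f^{(1)}(5)] = 1/12 × (5324.00 − 500.000) = 402.000.

S_1 ≈ 39620.2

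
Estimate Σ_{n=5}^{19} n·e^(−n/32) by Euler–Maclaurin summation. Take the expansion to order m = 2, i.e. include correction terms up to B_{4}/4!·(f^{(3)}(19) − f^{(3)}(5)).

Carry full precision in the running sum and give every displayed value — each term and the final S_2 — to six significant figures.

Integral: ∫_5^19 x·e^(−x/32) dx = 111.453.
½[f(5) + f(19)] = ½[4.27673 + 10.4928] = 7.38476.
So far: 118.838.
k=1: B_{2}/(2)! × [f^{(1)}(19) − f^{(1)}(5)] = 1/12 × (0.224353 − 0.721698) = -0.0414454.
After k=1: 118.796.
k=2: B_{4}/(4)! × [f^{(3)}(19) − f^{(3)}(5)] = −1/720 × (0.00129771 − 0.00237538) = 1.49676e-06.

S_2 ≈ 118.796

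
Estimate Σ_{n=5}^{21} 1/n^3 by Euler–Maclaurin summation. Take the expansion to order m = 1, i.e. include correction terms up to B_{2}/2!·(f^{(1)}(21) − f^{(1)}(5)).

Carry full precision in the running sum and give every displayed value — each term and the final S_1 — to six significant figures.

∫_5^21 1/x^3 dx evaluates to 0.0188662.
½[f(5) + f(21)] = ½[0.00800000 + 0.000107980] = 0.00405399.
So far: 0.0229202.
Correction k=1: B_{2}/2! · (f^{(1)}(21) − f^{(1)}(5)) = 1/12 · (-1.54257e-05 − (-0.00480000)) = 0.000398715.

S_1 ≈ 0.0233189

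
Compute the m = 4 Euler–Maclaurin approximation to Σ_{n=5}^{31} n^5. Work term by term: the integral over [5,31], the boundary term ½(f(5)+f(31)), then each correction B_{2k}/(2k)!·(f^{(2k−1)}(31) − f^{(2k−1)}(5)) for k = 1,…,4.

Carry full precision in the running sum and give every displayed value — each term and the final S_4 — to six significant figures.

S_4 ≈ 1.62615e+08

The integral term ∫_5^31 x^5 dx = 1.47915e+08.
Endpoint term: (f(5) + f(31))/2 = (3125.00 + 2.86292e+07)/2 = 1.43161e+07.
Integral + boundary = 1.62231e+08.
Correction k=1: B_{2}/2! · (f^{(1)}(31) − f^{(1)}(5)) = 1/12 · (4.61760e+06 − 3125.00) = 384540.
Running total after k=1: 1.62615e+08.
Correction k=2: B_{4}/4! · (f^{(3)}(31) − f^{(3)}(5)) = −1/720 · (57660.0 − 1500.00) = -78.0000.
Running total after k=2: 1.62615e+08.
Correction k=3: B_{6}/6! · (f^{(5)}(31) − f^{(5)}(5)) = 1/30240 · (120.000 − 120.000) = 0.00000.
Running total after k=3: 1.62615e+08.
Correction k=4: B_{8}/8! · (f^{(7)}(31) − f^{(7)}(5)) = −1/1209600 · (0.00000 − 0.00000) = 0.00000.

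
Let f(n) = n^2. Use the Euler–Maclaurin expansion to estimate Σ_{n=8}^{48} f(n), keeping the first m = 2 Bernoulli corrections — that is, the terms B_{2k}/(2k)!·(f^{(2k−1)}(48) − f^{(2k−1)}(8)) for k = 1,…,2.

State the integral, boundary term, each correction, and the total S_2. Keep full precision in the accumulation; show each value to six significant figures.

S_2 ≈ 37884.0

The integral term ∫_8^48 x^2 dx = 36693.3.
Endpoint term: (f(8) + f(48))/2 = (64.0000 + 2304.00)/2 = 1184.00.
Running total after boundary: 37877.3.
Correction k=1: B_{2}/2! · (f^{(1)}(48) − f^{(1)}(8)) = 1/12 · (96.0000 − 16.0000) = 6.66667.
After k=1: 37884.0.
Correction k=2: B_{4}/4! · (f^{(3)}(48) − f^{(3)}(8)) = −1/720 · (0.00000 − 0.00000) = 0.00000.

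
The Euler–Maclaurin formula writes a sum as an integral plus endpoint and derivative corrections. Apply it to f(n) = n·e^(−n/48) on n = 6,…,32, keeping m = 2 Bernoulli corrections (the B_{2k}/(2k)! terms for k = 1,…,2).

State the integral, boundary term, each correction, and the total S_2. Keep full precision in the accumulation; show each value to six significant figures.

The integral term ∫_6^32 x·e^(−x/48) dx = 315.910.
½[f(6) + f(32)] = ½[5.29498 + 16.4293] = 10.8622.
Integral + boundary = 326.772.
k=1: B_{2}/(2)! × [f^{(1)}(32) − f^{(1)}(6)] = 1/12 × (0.171139 − 0.772185) = -0.0500871.
Running total after k=1: 326.722.
k=2: B_{4}/(4)! × [f^{(3)}(32) − f^{(3)}(6)] = −1/720 × (0.000519954 − 0.00110121) = 8.07295e-07.

S_2 ≈ 326.722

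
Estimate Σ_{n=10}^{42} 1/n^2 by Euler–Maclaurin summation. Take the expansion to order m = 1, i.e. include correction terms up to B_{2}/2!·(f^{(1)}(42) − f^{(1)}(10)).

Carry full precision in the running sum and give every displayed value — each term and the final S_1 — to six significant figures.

S_1 ≈ 0.0816383

The integral term ∫_10^42 1/x^2 dx = 0.0761905.
Boundary: ½(f(10) + f(42)) = ½(0.0100000 + 0.000566893) = 0.00528345.
So far: 0.0814739.
Order-1 term: 1/12 · (-2.69949e-05 − (-0.00200000)) = 0.000164417.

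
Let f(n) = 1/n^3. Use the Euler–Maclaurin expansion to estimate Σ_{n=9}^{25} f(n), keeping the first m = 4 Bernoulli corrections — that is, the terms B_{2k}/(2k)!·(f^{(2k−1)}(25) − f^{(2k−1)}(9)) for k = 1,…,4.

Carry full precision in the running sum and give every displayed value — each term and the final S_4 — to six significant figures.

The integral term ∫_9^25 1/x^3 dx = 0.00537284.
Boundary: ½(f(9) + f(25)) = ½(0.00137174 + 6.40000e-05) = 0.000717871.
Integral + boundary = 0.00609071.
Order-1 term: 1/12 · (-7.68000e-06 − (-0.000457247)) = 3.74639e-05.
After k=1: 0.00612817.
Order-2 term: −1/720 · (-2.45760e-07 − (-0.000112901)) = -1.56465e-07.
After k=2: 0.00612802.
Order-3 term: 1/30240 · (-1.65151e-08 − (-5.85410e-05)) = 1.93533e-09.
After k=3: 0.00612802.
Order-4 term: −1/1209600 · (-1.90254e-09 − (-5.20365e-05)) = -4.30180e-11.

S_4 ≈ 0.00612802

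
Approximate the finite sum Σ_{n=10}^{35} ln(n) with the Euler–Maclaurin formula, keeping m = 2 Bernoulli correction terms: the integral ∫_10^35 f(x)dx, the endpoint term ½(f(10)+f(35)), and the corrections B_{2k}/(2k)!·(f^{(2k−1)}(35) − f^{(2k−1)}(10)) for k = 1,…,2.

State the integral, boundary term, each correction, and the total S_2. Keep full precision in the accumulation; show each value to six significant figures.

S_2 ≈ 79.3343

Integral: ∫_10^35 ln(x) dx = 76.4113.
½[f(10) + f(35)] = ½[2.30259 + 3.55535] = 2.92897.
So far: 79.3403.
Correction k=1: B_{2}/2! · (f^{(1)}(35) − f^{(1)}(10)) = 1/12 · (0.0285714 − 0.100000) = -0.00595238.
Partial sum through k=1: 79.3343.
Correction k=2: B_{4}/4! · (f^{(3)}(35) − f^{(3)}(10)) = −1/720 · (4.66472e-05 − 0.00200000) = 2.71299e-06.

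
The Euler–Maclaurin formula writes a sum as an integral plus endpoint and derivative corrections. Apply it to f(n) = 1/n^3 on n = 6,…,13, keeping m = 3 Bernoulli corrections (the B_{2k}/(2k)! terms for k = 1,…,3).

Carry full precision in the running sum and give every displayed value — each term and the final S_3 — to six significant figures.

S_3 ≈ 0.0136551

∫_6^13 1/x^3 dx evaluates to 0.0109303.
Endpoint term: (f(6) + f(13))/2 = (0.00462963 + 0.000455166)/2 = 0.00254240.
So far: 0.0134727.
Correction k=1: B_{2}/2! · (f^{(1)}(13) − f^{(1)}(6)) = 1/12 · (-0.000105038 − (-0.00231481)) = 0.000184148.
Partial sum through k=1: 0.0136569.
Correction k=2: B_{4}/4! · (f^{(3)}(13) − f^{(3)}(6)) = −1/720 · (-1.24306e-05 − (-0.00128601)) = -1.76886e-06.
Partial sum through k=2: 0.0136551.
Correction k=3: B_{6}/6! · (f^{(5)}(13) − f^{(5)}(6)) = 1/30240 · (-3.08925e-06 − (-0.00150034)) = 4.95124e-08.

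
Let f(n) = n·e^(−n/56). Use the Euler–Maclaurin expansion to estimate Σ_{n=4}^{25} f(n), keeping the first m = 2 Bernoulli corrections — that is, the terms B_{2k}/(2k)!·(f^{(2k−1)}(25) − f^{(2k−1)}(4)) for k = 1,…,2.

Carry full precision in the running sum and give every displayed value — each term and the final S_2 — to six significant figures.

∫_4^25 x·e^(−x/56) dx evaluates to 225.742.
½[f(4) + f(25)] = ½[3.72425 + 15.9977] = 9.86099.
So far: 235.603.
Order-1 term: 1/12 · (0.354236 − 0.864558) = -0.0425269.
Running total after k=1: 235.560.
Order-2 term: −1/720 · (0.000521063 − 0.000869478) = 4.83910e-07.

S_2 ≈ 235.560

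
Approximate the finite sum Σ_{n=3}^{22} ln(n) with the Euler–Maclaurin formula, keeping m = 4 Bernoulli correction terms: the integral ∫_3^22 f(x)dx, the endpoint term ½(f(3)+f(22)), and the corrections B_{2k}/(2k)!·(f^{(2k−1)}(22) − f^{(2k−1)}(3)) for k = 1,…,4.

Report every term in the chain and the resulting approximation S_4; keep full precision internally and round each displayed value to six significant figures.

S_4 ≈ 47.7780

The integral term ∫_3^22 ln(x) dx = 45.7071.
Endpoint term: (f(3) + f(22))/2 = (1.09861 + 3.09104)/2 = 2.09483.
So far: 47.8019.
Correction k=1: B_{2}/2! · (f^{(1)}(22) − f^{(1)}(3)) = 1/12 · (0.0454545 − 0.333333) = -0.0239899.
After k=1: 47.7779.
Correction k=2: B_{4}/4! · (f^{(3)}(22) − f^{(3)}(3)) = −1/720 · (0.000187829 − 0.0740741) = 0.000102620.
After k=2: 47.7780.
Correction k=3: B_{6}/6! · (f^{(5)}(22) − f^{(5)}(3)) = 1/30240 · (4.65691e-06 − 0.0987654) = -3.26590e-06.
After k=3: 47.7780.
Correction k=4: B_{8}/8! · (f^{(7)}(22) − f^{(7)}(3)) = −1/1209600 · (2.88651e-07 − 0.329218) = 2.72171e-07.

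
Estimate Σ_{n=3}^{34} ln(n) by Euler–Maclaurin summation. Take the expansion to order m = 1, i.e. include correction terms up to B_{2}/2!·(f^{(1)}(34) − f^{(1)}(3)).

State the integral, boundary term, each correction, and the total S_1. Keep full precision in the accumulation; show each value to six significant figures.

S_1 ≈ 87.8876

Integral: ∫_3^34 ln(x) dx = 85.6004.
Boundary: ½(f(3) + f(34)) = ½(1.09861 + 3.52636) = 2.31249.
Integral + boundary = 87.9129.
Order-1 term: 1/12 · (0.0294118 − 0.333333) = -0.0253268.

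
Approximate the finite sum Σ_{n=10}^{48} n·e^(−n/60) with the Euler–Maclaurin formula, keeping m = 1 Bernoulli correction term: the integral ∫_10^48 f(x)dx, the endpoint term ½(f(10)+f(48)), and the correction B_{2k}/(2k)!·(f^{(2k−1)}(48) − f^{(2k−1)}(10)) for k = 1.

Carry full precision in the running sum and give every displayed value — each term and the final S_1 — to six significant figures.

The integral term ∫_10^48 x·e^(−x/60) dx = 643.572.
Endpoint term: (f(10) + f(48))/2 = (8.46482 + 21.5678)/2 = 15.0163.
Running total after boundary: 658.588.
k=1: B_{2}/(2)! × [f^{(1)}(48) − f^{(1)}(10)] = 1/12 × (0.0898658 − 0.705401) = -0.0512946.

S_1 ≈ 658.537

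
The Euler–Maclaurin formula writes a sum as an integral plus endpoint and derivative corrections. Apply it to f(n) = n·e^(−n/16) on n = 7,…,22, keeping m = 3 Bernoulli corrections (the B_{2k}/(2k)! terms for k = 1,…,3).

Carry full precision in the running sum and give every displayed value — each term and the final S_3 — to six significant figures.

S_3 ≈ 88.8750

Integral: ∫_7^22 x·e^(−x/16) dx = 83.8722.
Boundary: ½(f(7) + f(22)) = ½(4.51954 + 5.56247) = 5.04101.
Running total after boundary: 88.9132.
k=1: B_{2}/(2)! × [f^{(1)}(22) − f^{(1)}(7)] = 1/12 × (-0.0948148 − 0.363177) = -0.0381660.
Partial sum through k=1: 88.8750.
k=2: B_{4}/(4)! × [f^{(3)}(22) − f^{(3)}(7)] = −1/720 × (0.00160494 − 0.00646279) = 6.74702e-06.
Partial sum through k=2: 88.8750.
k=3: B_{6}/(6)! × [f^{(5)}(22) − f^{(5)}(7)] = 1/30240 × (1.39853e-05 − 4.49489e-05) = -1.02393e-09.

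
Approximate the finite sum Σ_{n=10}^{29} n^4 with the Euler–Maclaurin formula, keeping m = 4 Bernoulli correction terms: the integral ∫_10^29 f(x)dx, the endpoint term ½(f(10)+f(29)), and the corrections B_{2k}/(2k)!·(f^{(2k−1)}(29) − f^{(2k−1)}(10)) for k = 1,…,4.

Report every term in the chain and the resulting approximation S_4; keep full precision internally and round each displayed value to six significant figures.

∫_10^29 x^4 dx evaluates to 4.08223e+06.
Boundary: ½(f(10) + f(29)) = ½(10000.0 + 707281) = 358640.
So far: 4.44087e+06.
Order-1 term: 1/12 · (97556.0 − 4000.00) = 7796.33.
Partial sum through k=1: 4.44867e+06.
Order-2 term: −1/720 · (696.000 − 240.000) = -0.633333.
Partial sum through k=2: 4.44867e+06.
Order-3 term: 1/30240 · (0.00000 − 0.00000) = 0.00000.
Partial sum through k=3: 4.44867e+06.
Order-4 term: −1/1209600 · (0.00000 − 0.00000) = 0.00000.

S_4 ≈ 4.44867e+06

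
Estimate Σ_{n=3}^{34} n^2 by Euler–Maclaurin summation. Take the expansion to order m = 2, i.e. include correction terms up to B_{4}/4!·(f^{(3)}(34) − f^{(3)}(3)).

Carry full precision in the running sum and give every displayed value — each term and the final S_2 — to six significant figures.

The integral term ∫_3^34 x^2 dx = 13092.3.
Boundary: ½(f(3) + f(34)) = ½(9.00000 + 1156.00) = 582.500.
Integral + boundary = 13674.8.
Correction k=1: B_{2}/2! · (f^{(1)}(34) − f^{(1)}(3)) = 1/12 · (68.0000 − 6.00000) = 5.16667.
Running total after k=1: 13680.0.
Correction k=2: B_{4}/4! · (f^{(3)}(34) − f^{(3)}(3)) = −1/720 · (0.00000 − 0.00000) = 0.00000.

S_2 ≈ 13680.0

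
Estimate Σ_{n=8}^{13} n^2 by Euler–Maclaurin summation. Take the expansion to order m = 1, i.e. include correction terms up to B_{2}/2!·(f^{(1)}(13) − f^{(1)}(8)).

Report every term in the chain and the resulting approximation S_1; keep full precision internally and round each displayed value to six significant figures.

The integral term ∫_8^13 x^2 dx = 561.667.
Boundary: ½(f(8) + f(13)) = ½(64.0000 + 169.000) = 116.500.
So far: 678.167.
k=1: B_{2}/(2)! × [f^{(1)}(13) − f^{(1)}(8)] = 1/12 × (26.0000 − 16.0000) = 0.833333.

S_1 ≈ 679.000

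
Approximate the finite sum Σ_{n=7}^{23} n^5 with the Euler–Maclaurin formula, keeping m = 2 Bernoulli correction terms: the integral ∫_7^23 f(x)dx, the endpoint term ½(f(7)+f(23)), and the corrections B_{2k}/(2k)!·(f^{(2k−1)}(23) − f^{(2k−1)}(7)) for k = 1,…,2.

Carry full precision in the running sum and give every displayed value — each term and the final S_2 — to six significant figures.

∫_7^23 x^5 dx evaluates to 2.46530e+07.
Boundary: ½(f(7) + f(23)) = ½(16807.0 + 6.43634e+06) = 3.22658e+06.
So far: 2.78796e+07.
Order-1 term: 1/12 · (1.39920e+06 − 12005.0) = 115600.
Running total after k=1: 2.79952e+07.
Order-2 term: −1/720 · (31740.0 − 2940.00) = -40.0000.

S_2 ≈ 2.79952e+07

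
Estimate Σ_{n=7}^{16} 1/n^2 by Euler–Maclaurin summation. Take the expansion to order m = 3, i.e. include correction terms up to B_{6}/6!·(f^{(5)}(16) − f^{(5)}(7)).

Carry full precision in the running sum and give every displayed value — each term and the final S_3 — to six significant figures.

The integral term ∫_7^16 1/x^2 dx = 0.0803571.
½[f(7) + f(16)] = ½[0.0204082 + 0.00390625] = 0.0121572.
Integral + boundary = 0.0925143.
Correction k=1: B_{2}/2! · (f^{(1)}(16) − f^{(1)}(7)) = 1/12 · (-0.000488281 − (-0.00583090)) = 0.000445219.
Partial sum through k=1: 0.0929596.
Correction k=2: B_{4}/4! · (f^{(3)}(16) − f^{(3)}(7)) = −1/720 · (-2.28882e-05 − (-0.00142798)) = -1.95151e-06.
Partial sum through k=2: 0.0929576.
Correction k=3: B_{6}/6! · (f^{(5)}(16) − f^{(5)}(7)) = 1/30240 · (-2.68221e-06 − (-0.000874271)) = 2.88224e-08.

S_3 ≈ 0.0929576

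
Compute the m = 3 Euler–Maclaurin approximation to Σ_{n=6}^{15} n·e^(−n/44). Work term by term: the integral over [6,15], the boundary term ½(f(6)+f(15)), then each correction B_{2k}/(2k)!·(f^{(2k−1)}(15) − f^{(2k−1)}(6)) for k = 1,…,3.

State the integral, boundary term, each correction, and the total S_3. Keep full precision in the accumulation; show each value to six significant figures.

S_3 ≈ 81.4062

Integral: ∫_6^15 x·e^(−x/44) dx = 73.4789.
½[f(6) + f(15)] = ½[5.23515 + 10.6669] = 7.95100.
Running total after boundary: 81.4299.
Correction k=1: B_{2}/2! · (f^{(1)}(15) − f^{(1)}(6)) = 1/12 · (0.468695 − 0.753545) = -0.0237375.
Running total after k=1: 81.4062.
Correction k=2: B_{4}/4! · (f^{(3)}(15) − f^{(3)}(6)) = −1/720 · (0.000976726 − 0.00129060) = 4.35931e-07.
Running total after k=2: 81.4062.
Correction k=3: B_{6}/6! · (f^{(5)}(15) − f^{(5)}(6)) = 1/30240 · (8.83966e-07 − 1.13221e-06) = -8.20925e-12.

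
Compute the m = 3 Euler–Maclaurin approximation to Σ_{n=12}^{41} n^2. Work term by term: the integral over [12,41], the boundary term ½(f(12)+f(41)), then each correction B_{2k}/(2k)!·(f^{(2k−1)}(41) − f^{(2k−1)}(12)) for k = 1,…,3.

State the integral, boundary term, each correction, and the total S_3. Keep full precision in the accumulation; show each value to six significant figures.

∫_12^41 x^2 dx evaluates to 22397.7.
Boundary: ½(f(12) + f(41)) = ½(144.000 + 1681.00) = 912.500.
Integral + boundary = 23310.2.
k=1: B_{2}/(2)! × [f^{(1)}(41) − f^{(1)}(12)] = 1/12 × (82.0000 − 24.0000) = 4.83333.
After k=1: 23315.0.
k=2: B_{4}/(4)! × [f^{(3)}(41) − f^{(3)}(12)] = −1/720 × (0.00000 − 0.00000) = 0.00000.
After k=2: 23315.0.
k=3: B_{6}/(6)! × [f^{(5)}(41) − f^{(5)}(12)] = 1/30240 × (0.00000 − 0.00000) = 0.00000.

S_3 ≈ 23315.0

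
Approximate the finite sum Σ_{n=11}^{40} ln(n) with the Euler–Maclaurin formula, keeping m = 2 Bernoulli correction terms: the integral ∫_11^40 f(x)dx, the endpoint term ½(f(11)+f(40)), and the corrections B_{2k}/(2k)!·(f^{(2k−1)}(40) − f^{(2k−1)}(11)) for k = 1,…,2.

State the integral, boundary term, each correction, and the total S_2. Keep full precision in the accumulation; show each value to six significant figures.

S_2 ≈ 95.2162

The integral term ∫_11^40 ln(x) dx = 92.1783.
Boundary: ½(f(11) + f(40)) = ½(2.39790 + 3.68888) = 3.04339.
Integral + boundary = 95.2217.
Order-1 term: 1/12 · (0.0250000 − 0.0909091) = -0.00549242.
Partial sum through k=1: 95.2162.
Order-2 term: −1/720 · (3.12500e-05 − 0.00150263) = 2.04358e-06.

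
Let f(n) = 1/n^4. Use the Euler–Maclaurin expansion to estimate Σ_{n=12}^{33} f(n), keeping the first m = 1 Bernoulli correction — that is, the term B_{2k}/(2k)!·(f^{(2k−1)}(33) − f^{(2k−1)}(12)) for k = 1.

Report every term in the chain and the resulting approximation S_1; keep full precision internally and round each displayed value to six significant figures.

∫_12^33 1/x^4 dx evaluates to 0.000183626.
Endpoint term: (f(12) + f(33))/2 = (4.82253e-05 + 8.43226e-07)/2 = 2.45343e-05.
Integral + boundary = 0.000208160.
k=1: B_{2}/(2)! × [f^{(1)}(33) − f^{(1)}(12)] = 1/12 × (-1.02209e-07 − (-1.60751e-05)) = 1.33107e-06.

S_1 ≈ 0.000209491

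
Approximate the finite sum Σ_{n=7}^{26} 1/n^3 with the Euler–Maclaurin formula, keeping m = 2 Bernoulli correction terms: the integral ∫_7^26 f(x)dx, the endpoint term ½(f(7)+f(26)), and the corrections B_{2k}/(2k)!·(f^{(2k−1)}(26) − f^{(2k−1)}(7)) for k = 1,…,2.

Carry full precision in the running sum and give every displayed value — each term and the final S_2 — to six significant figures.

S_2 ≈ 0.0110535

Integral: ∫_7^26 1/x^3 dx = 0.00946444.
Boundary: ½(f(7) + f(26)) = ½(0.00291545 + 5.68958e-05) = 0.00148617.
Running total after boundary: 0.0109506.
Correction k=1: B_{2}/2! · (f^{(1)}(26) − f^{(1)}(7)) = 1/12 · (-6.56490e-06 − (-0.00124948)) = 0.000103576.
After k=1: 0.0110542.
Correction k=2: B_{4}/4! · (f^{(3)}(26) − f^{(3)}(7)) = −1/720 · (-1.94228e-07 − (-0.000509992)) = -7.08052e-07.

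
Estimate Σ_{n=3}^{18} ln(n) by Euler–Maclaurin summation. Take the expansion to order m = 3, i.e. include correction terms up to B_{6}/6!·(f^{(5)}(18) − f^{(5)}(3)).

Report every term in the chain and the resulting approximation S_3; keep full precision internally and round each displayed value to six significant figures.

∫_3^18 ln(x) dx evaluates to 33.7309.
½[f(3) + f(18)] = ½[1.09861 + 2.89037] = 1.99449.
So far: 35.7253.
Correction k=1: B_{2}/2! · (f^{(1)}(18) − f^{(1)}(3)) = 1/12 · (0.0555556 − 0.333333) = -0.0231481.
Running total after k=1: 35.7022.
Correction k=2: B_{4}/4! · (f^{(3)}(18) − f^{(3)}(3)) = −1/720 · (0.000342936 − 0.0740741) = 0.000102404.
Running total after k=2: 35.7023.
Correction k=3: B_{6}/6! · (f^{(5)}(18) − f^{(5)}(3)) = 1/30240 · (1.27013e-05 − 0.0987654) = -3.26563e-06.

S_3 ≈ 35.7023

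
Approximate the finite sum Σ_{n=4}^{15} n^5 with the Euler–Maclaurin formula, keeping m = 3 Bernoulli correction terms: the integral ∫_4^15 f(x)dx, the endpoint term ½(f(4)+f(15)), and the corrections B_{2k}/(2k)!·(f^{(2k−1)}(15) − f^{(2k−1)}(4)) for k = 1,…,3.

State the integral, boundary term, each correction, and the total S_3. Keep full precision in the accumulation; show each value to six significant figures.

S_3 ≈ 2.29892e+06

Integral: ∫_4^15 x^5 dx = 1.89775e+06.
Endpoint term: (f(4) + f(15))/2 = (1024.00 + 759375)/2 = 380200.
Integral + boundary = 2.27795e+06.
Correction k=1: B_{2}/2! · (f^{(1)}(15) − f^{(1)}(4)) = 1/12 · (253125 − 1280.00) = 20987.1.
After k=1: 2.29894e+06.
Correction k=2: B_{4}/4! · (f^{(3)}(15) − f^{(3)}(4)) = −1/720 · (13500.0 − 960.000) = -17.4167.
After k=2: 2.29892e+06.
Correction k=3: B_{6}/6! · (f^{(5)}(15) − f^{(5)}(4)) = 1/30240 · (120.000 − 120.000) = 0.00000.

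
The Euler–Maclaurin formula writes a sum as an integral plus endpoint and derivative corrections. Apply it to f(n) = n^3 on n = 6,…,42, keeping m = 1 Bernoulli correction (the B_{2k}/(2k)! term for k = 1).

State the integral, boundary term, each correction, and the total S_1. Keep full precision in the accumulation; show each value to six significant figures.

S_1 ≈ 815184

The integral term ∫_6^42 x^3 dx = 777600.
Endpoint term: (f(6) + f(42))/2 = (216.000 + 74088.0)/2 = 37152.0.
Integral + boundary = 814752.
k=1: B_{2}/(2)! × [f^{(1)}(42) − f^{(1)}(6)] = 1/12 × (5292.00 − 108.000) = 432.000.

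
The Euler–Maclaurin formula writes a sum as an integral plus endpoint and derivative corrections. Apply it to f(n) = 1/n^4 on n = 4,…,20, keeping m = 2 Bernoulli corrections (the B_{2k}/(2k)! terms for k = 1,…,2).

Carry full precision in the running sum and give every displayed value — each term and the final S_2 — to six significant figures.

∫_4^20 1/x^4 dx evaluates to 0.00516667.
½[f(4) + f(20)] = ½[0.00390625 + 6.25000e-06] = 0.00195625.
Integral + boundary = 0.00712292.
Correction k=1: B_{2}/2! · (f^{(1)}(20) − f^{(1)}(4)) = 1/12 · (-1.25000e-06 − (-0.00390625)) = 0.000325417.
After k=1: 0.00744833.
Correction k=2: B_{4}/4! · (f^{(3)}(20) − f^{(3)}(4)) = −1/720 · (-9.37500e-08 − (-0.00732422)) = -1.01724e-05.

S_2 ≈ 0.00743816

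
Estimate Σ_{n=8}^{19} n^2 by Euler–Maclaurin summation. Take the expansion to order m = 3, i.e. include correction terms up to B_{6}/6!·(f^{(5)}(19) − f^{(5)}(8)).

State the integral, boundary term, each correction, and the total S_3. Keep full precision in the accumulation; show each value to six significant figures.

The integral term ∫_8^19 x^2 dx = 2115.67.
Boundary: ½(f(8) + f(19)) = ½(64.0000 + 361.000) = 212.500.
So far: 2328.17.
Correction k=1: B_{2}/2! · (f^{(1)}(19) − f^{(1)}(8)) = 1/12 · (38.0000 − 16.0000) = 1.83333.
After k=1: 2330.00.
Correction k=2: B_{4}/4! · (f^{(3)}(19) − f^{(3)}(8)) = −1/720 · (0.00000 − 0.00000) = 0.00000.
After k=2: 2330.00.
Correction k=3: B_{6}/6! · (f^{(5)}(19) − f^{(5)}(8)) = 1/30240 · (0.00000 − 0.00000) = 0.00000.

S_3 ≈ 2330.00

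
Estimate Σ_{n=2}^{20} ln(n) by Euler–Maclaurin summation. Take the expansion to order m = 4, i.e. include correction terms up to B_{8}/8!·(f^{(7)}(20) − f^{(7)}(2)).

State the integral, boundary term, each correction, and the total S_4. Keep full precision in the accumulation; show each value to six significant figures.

Integral: ∫_2^20 ln(x) dx = 40.5284.
Endpoint term: (f(2) + f(20))/2 = (0.693147 + 2.99573)/2 = 1.84444.
Running total after boundary: 42.3728.
Order-1 term: 1/12 · (0.0500000 − 0.500000) = -0.0375000.
Partial sum through k=1: 42.3353.
Order-2 term: −1/720 · (0.000250000 − 0.250000) = 0.000346875.
Partial sum through k=2: 42.3356.
Order-3 term: 1/30240 · (7.50000e-06 − 0.750000) = -2.48013e-05.
Partial sum through k=3: 42.3356.
Order-4 term: −1/1209600 · (5.62500e-07 − 5.62500) = 4.65030e-06.

S_4 ≈ 42.3356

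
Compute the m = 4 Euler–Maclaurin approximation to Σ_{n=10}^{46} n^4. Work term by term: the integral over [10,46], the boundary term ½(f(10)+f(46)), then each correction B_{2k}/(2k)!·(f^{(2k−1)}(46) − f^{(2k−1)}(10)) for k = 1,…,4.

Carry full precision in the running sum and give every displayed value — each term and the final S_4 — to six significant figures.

∫_10^46 x^4 dx evaluates to 4.11726e+07.
½[f(10) + f(46)] = ½[10000.0 + 4.47746e+06] = 2.24373e+06.
Integral + boundary = 4.34163e+07.
Order-1 term: 1/12 · (389344 − 4000.00) = 32112.0.
Partial sum through k=1: 4.34484e+07.
Order-2 term: −1/720 · (1104.00 − 240.000) = -1.20000.
Partial sum through k=2: 4.34484e+07.
Order-3 term: 1/30240 · (0.00000 − 0.00000) = 0.00000.
Partial sum through k=3: 4.34484e+07.
Order-4 term: −1/1209600 · (0.00000 − 0.00000) = 0.00000.

S_4 ≈ 4.34484e+07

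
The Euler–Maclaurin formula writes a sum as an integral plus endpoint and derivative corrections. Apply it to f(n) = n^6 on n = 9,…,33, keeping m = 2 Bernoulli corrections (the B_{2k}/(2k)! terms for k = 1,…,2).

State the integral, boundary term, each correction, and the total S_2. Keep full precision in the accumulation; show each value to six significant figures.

∫_9^33 x^6 dx evaluates to 6.08767e+09.
Boundary: ½(f(9) + f(33)) = ½(531441 + 1.29147e+09) = 6.46000e+08.
Integral + boundary = 6.73367e+09.
Correction k=1: B_{2}/2! · (f^{(1)}(33) − f^{(1)}(9)) = 1/12 · (2.34812e+08 − 354294) = 1.95382e+07.
After k=1: 6.75320e+09.
Correction k=2: B_{4}/4! · (f^{(3)}(33) − f^{(3)}(9)) = −1/720 · (4.31244e+06 − 87480.0) = -5868.00.

S_2 ≈ 6.75320e+09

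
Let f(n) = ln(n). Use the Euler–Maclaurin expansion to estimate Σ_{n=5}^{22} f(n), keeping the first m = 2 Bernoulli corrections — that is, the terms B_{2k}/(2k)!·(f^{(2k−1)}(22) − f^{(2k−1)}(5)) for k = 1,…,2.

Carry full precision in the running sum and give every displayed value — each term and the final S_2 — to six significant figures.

S_2 ≈ 45.2931

∫_5^22 ln(x) dx evaluates to 42.9557.
Boundary: ½(f(5) + f(22)) = ½(1.60944 + 3.09104) = 2.35024.
Integral + boundary = 45.3060.
Order-1 term: 1/12 · (0.0454545 − 0.200000) = -0.0128788.
Partial sum through k=1: 45.2931.
Order-2 term: −1/720 · (0.000187829 − 0.0160000) = 2.19613e-05.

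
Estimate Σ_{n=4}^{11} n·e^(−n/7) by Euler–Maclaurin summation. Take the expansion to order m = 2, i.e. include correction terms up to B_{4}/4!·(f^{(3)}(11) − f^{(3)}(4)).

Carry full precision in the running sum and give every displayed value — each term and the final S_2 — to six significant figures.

∫_4^11 x·e^(−x/7) dx evaluates to 17.3070.
Endpoint term: (f(4) + f(11))/2 = (2.25887 + 2.28523)/2 = 2.27205.
So far: 19.5791.
Order-1 term: 1/12 · (-0.118713 − 0.242022) = -0.0300613.
Running total after k=1: 19.5490.
Order-2 term: −1/720 · (0.00605680 − 0.0279889) = 3.04613e-05.

S_2 ≈ 19.5490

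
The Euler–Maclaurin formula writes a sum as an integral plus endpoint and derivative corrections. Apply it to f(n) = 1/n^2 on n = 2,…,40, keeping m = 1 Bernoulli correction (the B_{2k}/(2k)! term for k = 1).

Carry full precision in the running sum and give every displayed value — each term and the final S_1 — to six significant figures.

Integral: ∫_2^40 1/x^2 dx = 0.475000.
Endpoint term: (f(2) + f(40))/2 = (0.250000 + 0.000625000)/2 = 0.125312.
So far: 0.600313.
Order-1 term: 1/12 · (-3.12500e-05 − (-0.250000)) = 0.0208307.

S_1 ≈ 0.621143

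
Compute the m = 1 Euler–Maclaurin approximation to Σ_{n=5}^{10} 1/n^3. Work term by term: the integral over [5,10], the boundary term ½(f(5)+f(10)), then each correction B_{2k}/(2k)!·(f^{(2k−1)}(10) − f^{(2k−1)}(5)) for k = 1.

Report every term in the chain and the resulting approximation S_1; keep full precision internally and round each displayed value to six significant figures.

S_1 ≈ 0.0198750

Integral: ∫_5^10 1/x^3 dx = 0.0150000.
Boundary: ½(f(5) + f(10)) = ½(0.00800000 + 0.00100000) = 0.00450000.
So far: 0.0195000.
Correction k=1: B_{2}/2! · (f^{(1)}(10) − f^{(1)}(5)) = 1/12 · (-0.000300000 − (-0.00480000)) = 0.000375000.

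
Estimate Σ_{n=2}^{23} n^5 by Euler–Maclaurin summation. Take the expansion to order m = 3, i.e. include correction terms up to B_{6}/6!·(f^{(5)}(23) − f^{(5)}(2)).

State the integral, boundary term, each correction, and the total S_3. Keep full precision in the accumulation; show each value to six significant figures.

∫_2^23 x^5 dx evaluates to 2.46726e+07.
½[f(2) + f(23)] = ½[32.0000 + 6.43634e+06] = 3.21819e+06.
Integral + boundary = 2.78908e+07.
k=1: B_{2}/(2)! × [f^{(1)}(23) − f^{(1)}(2)] = 1/12 × (1.39920e+06 − 80.0000) = 116594.
Running total after k=1: 2.80074e+07.
k=2: B_{4}/(4)! × [f^{(3)}(23) − f^{(3)}(2)] = −1/720 × (31740.0 − 240.000) = -43.7500.
Running total after k=2: 2.80074e+07.
k=3: B_{6}/(6)! × [f^{(5)}(23) − f^{(5)}(2)] = 1/30240 × (120.000 − 120.000) = 0.00000.

S_3 ≈ 2.80074e+07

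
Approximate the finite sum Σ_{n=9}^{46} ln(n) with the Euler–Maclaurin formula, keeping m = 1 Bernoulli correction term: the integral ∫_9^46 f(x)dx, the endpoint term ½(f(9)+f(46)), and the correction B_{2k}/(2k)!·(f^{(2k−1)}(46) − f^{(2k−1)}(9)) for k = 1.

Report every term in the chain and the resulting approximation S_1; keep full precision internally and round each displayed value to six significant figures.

∫_9^46 ln(x) dx evaluates to 119.342.
Endpoint term: (f(9) + f(46))/2 = (2.19722 + 3.82864)/2 = 3.01293.
Running total after boundary: 122.355.
k=1: B_{2}/(2)! × [f^{(1)}(46) − f^{(1)}(9)] = 1/12 × (0.0217391 − 0.111111) = -0.00744767.

S_1 ≈ 122.348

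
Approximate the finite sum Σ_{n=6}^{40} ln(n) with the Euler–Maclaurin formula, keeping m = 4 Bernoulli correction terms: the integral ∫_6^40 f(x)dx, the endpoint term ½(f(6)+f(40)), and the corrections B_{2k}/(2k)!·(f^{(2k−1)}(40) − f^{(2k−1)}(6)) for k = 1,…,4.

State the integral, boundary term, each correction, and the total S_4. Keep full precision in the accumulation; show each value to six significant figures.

∫_6^40 ln(x) dx evaluates to 102.805.
Boundary: ½(f(6) + f(40)) = ½(1.79176 + 3.68888) = 2.74032.
So far: 105.545.
Correction k=1: B_{2}/2! · (f^{(1)}(40) − f^{(1)}(6)) = 1/12 · (0.0250000 − 0.166667) = -0.0118056.
Running total after k=1: 105.533.
Correction k=2: B_{4}/4! · (f^{(3)}(40) − f^{(3)}(6)) = −1/720 · (3.12500e-05 − 0.00925926) = 1.28167e-05.
Running total after k=2: 105.533.
Correction k=3: B_{6}/6! · (f^{(5)}(40) − f^{(5)}(6)) = 1/30240 · (2.34375e-07 − 0.00308642) = -1.02056e-07.
Running total after k=3: 105.533.
Correction k=4: B_{8}/8! · (f^{(7)}(40) − f^{(7)}(6)) = −1/1209600 · (4.39453e-09 − 0.00257202) = 2.12633e-09.

S_4 ≈ 105.533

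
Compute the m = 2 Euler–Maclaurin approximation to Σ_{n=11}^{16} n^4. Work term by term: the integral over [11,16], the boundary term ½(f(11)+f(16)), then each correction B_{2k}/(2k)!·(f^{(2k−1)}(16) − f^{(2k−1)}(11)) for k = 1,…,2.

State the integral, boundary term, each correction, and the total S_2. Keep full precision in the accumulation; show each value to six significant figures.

S_2 ≈ 218515

The integral term ∫_11^16 x^4 dx = 177505.
½[f(11) + f(16)] = ½[14641.0 + 65536.0] = 40088.5.
So far: 217594.
Order-1 term: 1/12 · (16384.0 − 5324.00) = 921.667.
Running total after k=1: 218515.
Order-2 term: −1/720 · (384.000 − 264.000) = -0.166667.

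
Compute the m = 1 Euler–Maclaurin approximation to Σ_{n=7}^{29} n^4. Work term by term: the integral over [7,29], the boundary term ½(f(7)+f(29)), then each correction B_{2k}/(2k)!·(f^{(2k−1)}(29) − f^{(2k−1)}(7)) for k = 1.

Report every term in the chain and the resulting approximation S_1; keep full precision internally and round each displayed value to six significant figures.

S_1 ≈ 4.46172e+06

The integral term ∫_7^29 x^4 dx = 4.09887e+06.
Boundary: ½(f(7) + f(29)) = ½(2401.00 + 707281) = 354841.
Running total after boundary: 4.45371e+06.
k=1: B_{2}/(2)! × [f^{(1)}(29) − f^{(1)}(7)] = 1/12 × (97556.0 − 1372.00) = 8015.33.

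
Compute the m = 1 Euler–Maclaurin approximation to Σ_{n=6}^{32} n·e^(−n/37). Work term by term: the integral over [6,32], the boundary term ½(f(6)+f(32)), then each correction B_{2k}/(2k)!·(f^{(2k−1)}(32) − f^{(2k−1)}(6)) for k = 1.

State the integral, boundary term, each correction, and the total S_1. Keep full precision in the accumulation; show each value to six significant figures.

S_1 ≈ 286.977

The integral term ∫_6^32 x·e^(−x/37) dx = 277.743.
Boundary: ½(f(6) + f(32)) = ½(5.10182 + 13.4755) = 9.28865.
Running total after boundary: 287.031.
Correction k=1: B_{2}/2! · (f^{(1)}(32) − f^{(1)}(6)) = 1/12 · (0.0569065 − 0.712416) = -0.0546258.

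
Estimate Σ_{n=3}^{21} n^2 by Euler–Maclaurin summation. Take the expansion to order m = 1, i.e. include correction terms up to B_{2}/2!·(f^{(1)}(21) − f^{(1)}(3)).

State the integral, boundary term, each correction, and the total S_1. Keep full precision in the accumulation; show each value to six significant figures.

S_1 ≈ 3306.00

Integral: ∫_3^21 x^2 dx = 3078.00.
Endpoint term: (f(3) + f(21))/2 = (9.00000 + 441.000)/2 = 225.000.
So far: 3303.00.
k=1: B_{2}/(2)! × [f^{(1)}(21) − f^{(1)}(3)] = 1/12 × (42.0000 − 6.00000) = 3.00000.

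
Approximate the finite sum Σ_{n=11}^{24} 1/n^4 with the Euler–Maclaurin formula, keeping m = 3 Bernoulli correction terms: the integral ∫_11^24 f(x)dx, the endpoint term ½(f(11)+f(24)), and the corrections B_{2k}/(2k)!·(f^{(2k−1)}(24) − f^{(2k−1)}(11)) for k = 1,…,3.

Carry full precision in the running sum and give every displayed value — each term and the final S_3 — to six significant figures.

S_3 ≈ 0.000264003

Integral: ∫_11^24 1/x^4 dx = 0.000226326.
½[f(11) + f(24)] = ½[6.83013e-05 + 3.01408e-06] = 3.56577e-05.
Integral + boundary = 0.000261983.
Order-1 term: 1/12 · (-5.02347e-07 − (-2.48369e-05)) = 2.02788e-06.
Running total after k=1: 0.000264011.
Order-2 term: −1/720 · (-2.61639e-08 − (-6.15790e-06)) = -8.51630e-09.
Running total after k=2: 0.000264003.
Order-3 term: 1/30240 · (-2.54371e-09 − (-2.84994e-06)) = 9.41598e-11.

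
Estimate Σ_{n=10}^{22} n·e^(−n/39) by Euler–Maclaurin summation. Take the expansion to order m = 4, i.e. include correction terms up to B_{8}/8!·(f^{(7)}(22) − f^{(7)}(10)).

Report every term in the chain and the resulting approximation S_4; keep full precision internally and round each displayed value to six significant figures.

∫_10^22 x·e^(−x/39) dx evaluates to 125.436.
Boundary: ½(f(10) + f(22)) = ½(7.73824 + 12.5151) = 10.1267.
Running total after boundary: 135.562.
Order-1 term: 1/12 · (0.247969 − 0.575408) = -0.0272866.
After k=1: 135.535.
Order-2 term: −1/720 · (0.000911052 − 0.00139583) = 6.73302e-07.
After k=2: 135.535.
Order-3 term: 1/30240 · (1.09078e-06 − 1.58669e-06) = -1.63991e-11.
After k=3: 135.535.
Order-4 term: −1/1209600 · (1.04048e-09 − 1.48302e-09) = 3.65851e-16.

S_4 ≈ 135.535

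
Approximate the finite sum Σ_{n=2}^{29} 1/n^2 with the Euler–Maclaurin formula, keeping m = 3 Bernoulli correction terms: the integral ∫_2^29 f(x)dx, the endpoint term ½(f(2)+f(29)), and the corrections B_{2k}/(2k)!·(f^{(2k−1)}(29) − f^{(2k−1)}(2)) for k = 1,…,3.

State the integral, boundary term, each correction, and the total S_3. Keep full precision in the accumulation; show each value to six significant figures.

S_3 ≈ 0.611083

∫_2^29 1/x^2 dx evaluates to 0.465517.
½[f(2) + f(29)] = ½[0.250000 + 0.00118906] = 0.125595.
Integral + boundary = 0.591112.
Correction k=1: B_{2}/2! · (f^{(1)}(29) − f^{(1)}(2)) = 1/12 · (-8.20042e-05 − (-0.250000)) = 0.0208265.
After k=1: 0.611938.
Correction k=2: B_{4}/4! · (f^{(3)}(29) − f^{(3)}(2)) = −1/720 · (-1.17010e-06 − (-0.750000)) = -0.00104167.
After k=2: 0.610897.
Correction k=3: B_{6}/6! · (f^{(5)}(29) − f^{(5)}(2)) = 1/30240 · (-4.17394e-08 − (-5.62500)) = 0.000186012.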